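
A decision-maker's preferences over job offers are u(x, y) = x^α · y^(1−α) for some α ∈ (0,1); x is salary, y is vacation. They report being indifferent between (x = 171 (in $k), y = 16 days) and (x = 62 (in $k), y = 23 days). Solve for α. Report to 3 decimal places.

α ≈ 0.263

Indifference: 171^α · 16^(1−α) = 62^α · 23^(1−α).
(171/62)^α = (23/16)^(1−α); take logs: α·ln(171/62) = (1−α)·ln(23/16), i.e. α·1.014529 = (1−α)·0.362905.
Thus α·(1.377434) = 0.362905, so α = 0.362905/1.377434 ≈ 0.263.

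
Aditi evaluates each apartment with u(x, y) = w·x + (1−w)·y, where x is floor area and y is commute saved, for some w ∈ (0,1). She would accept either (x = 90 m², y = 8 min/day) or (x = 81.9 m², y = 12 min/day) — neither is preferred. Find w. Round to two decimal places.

Equating utilities: w·90 + (1−w)·8 = w·81.9 + (1−w)·12.
w·(90−81.9) = (1−w)·(12−8), i.e. w·8.1 = (1−w)·4.
So w/(1−w) = 4/8.1 = 0.4938, giving w = 4/(8.1+4) = 0.33.

w = 0.33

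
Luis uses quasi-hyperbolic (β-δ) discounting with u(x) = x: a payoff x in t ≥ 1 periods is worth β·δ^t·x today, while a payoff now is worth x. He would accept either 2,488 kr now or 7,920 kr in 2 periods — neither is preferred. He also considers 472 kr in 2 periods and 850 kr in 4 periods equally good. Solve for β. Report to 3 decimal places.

β ≈ 0.566

The second indifference involves only future payoffs, so β cancels: β·δ^2·472 = β·δ^4·850, giving δ^2 = 472/850 = 0.55529, so δ = 0.74518.
Now use the now-vs-future pair: 2488 = β·δ^2·7920 gives β = 2488/(0.55529·7920) ≈ 0.566.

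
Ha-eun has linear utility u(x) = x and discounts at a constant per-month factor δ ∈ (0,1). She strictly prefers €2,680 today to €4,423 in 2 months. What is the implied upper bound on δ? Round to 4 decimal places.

δ < 0.7784

The preference means 2680 > δ^2·4423.
Hence δ^2 < 2680/4423 = 0.60592, and x ↦ x^(1/2) is increasing on (0,∞).
δ < (2680/4423)^(1/2) ≈ 0.7784.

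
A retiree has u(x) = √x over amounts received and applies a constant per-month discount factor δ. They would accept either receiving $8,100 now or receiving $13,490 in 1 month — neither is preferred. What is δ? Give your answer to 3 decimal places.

δ ≈ 0.775

Equating discounted utilities: u(8100) = δ·u(13490) ⇒ δ = u(8100)/u(13490).
With u(x) = √x: δ = √8100/√13490 = √(8100/13490) = 0.77488.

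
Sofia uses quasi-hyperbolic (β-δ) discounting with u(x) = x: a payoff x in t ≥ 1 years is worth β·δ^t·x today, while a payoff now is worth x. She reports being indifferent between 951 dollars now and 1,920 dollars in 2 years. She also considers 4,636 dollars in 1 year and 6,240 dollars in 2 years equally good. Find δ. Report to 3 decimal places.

δ ≈ 0.743

Both payoffs in the second observation are in the future, so β drops out: δ^1·4636 = δ^2·6240 ⇒ δ = 4636/6240 = 0.74295.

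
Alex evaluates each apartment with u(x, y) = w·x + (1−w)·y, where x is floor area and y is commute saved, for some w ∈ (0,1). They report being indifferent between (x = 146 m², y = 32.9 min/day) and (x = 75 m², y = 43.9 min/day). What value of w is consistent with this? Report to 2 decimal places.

w = 0.13

Equating utilities: w·146 + (1−w)·32.9 = w·75 + (1−w)·43.9.
Collecting terms: w·71 = (1−w)·11.
So w/(1−w) = 11/71 = 0.1549, giving w = 11/(71+11) = 0.13.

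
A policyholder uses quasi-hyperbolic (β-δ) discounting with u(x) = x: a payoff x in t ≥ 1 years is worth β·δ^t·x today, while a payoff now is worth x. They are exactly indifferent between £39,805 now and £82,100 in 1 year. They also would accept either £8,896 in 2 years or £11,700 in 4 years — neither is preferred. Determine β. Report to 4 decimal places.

β ≈ 0.5560

From the later pair, β·δ^2·8896 = β·δ^4·11700; dividing through, δ^2 = 8896/11700 = 0.76034, so δ = 0.87198.
Now use the now-vs-future pair: 39805 = β·δ·82100 gives β = 39805/(0.87198·82100) ≈ 0.5560.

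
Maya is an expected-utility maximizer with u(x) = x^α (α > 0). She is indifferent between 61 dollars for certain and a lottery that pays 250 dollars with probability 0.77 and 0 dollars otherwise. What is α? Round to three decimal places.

EU(lottery) = 0.77·250^α + 0.23·0 = 0.77·250^α.
Equating: 61^α = 0.77·250^α, i.e. 0.2440^α = 0.77.
α = ln(0.77) / ln(61/250) = -0.261365/-1.410587 ≈ 0.185.

α ≈ 0.185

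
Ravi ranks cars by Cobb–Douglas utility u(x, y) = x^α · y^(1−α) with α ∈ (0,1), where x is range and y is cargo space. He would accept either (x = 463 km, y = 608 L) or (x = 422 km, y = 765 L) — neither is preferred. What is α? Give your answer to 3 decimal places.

α ≈ 0.712

The Cobb–Douglas utilities coincide, so 463^α·608^(1−α) = 422^α·765^(1−α).
Rearrange to (463/422)^α = (765/608)^(1−α) and take logs: α·0.092722 = (1−α)·0.229701.
With A = 0.092722 and B = 0.229701: α·A = (1−α)·B, so α = B/(A+B) = 0.229701/0.322423 ≈ 0.712.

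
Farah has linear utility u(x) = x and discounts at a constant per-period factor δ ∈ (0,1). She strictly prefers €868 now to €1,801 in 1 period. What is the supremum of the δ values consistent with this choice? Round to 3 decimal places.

Comparing present values: 868 > δ·1801.
Dividing through by 1801 gives δ < 0.48195.

δ < 0.482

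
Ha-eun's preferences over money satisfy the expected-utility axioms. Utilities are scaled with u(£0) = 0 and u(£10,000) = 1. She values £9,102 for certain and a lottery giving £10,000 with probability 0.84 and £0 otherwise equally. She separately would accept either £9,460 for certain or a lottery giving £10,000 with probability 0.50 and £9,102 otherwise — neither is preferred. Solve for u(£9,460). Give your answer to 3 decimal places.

0.920

The first gamble pins u(£9,102): it must equal 0.84·1 + 0.16·0 = 0.84.
Then u(£9,460) = 0.50·u(£10,000) + 0.50·u(£9,102) = 0.50·1.00 + 0.50·0.84 = 0.9200.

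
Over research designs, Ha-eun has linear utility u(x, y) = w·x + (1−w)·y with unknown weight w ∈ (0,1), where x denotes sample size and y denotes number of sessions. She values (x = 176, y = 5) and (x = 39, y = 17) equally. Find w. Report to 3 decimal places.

w = 0.081

u(176,5) = u(39,17) means w·176 + (1−w)·5 = w·39 + (1−w)·17.
Collecting terms: w·137 = (1−w)·12.
Hence w = 12/(137+12) = 12/149 = 0.081.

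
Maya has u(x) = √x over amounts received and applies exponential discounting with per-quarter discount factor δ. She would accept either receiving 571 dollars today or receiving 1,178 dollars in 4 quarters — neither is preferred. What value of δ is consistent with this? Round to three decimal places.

δ ≈ 0.913

Equating discounted utilities: u(571) = δ^4·u(1178) ⇒ δ^4 = u(571)/u(1178).
With u(x) = √x: δ^4 = √571/√1178 = √(571/1178) = 0.69622.
Hence δ = (0.69622)^(1/4) = 0.91345.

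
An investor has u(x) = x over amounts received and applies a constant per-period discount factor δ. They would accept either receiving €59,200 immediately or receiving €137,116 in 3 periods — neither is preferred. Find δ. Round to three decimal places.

Equating discounted utilities: u(59200) = δ^3·u(137116) ⇒ δ^3 = u(59200)/u(137116).
With u(x) = x: δ^3 = 59200/137116 = 0.43175.
Taking the cube root: δ = 0.43175^(1/3) ≈ 0.756.

δ ≈ 0.756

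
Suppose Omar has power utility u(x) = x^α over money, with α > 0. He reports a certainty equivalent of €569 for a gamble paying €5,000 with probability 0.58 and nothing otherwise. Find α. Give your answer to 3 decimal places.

α ≈ 0.251

Since u(0) = 0, the lottery's EU is 0.58·5000^α.
Indifference: 569^α = 0.58·5000^α, so (569/5000)^α = 0.58.
Take logs: α = ln 0.58 / ln(569/5000) ≈ 0.25064.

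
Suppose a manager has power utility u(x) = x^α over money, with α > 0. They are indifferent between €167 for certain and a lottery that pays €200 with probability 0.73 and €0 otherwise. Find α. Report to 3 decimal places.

EU(lottery) = 0.73·200^α + 0.27·0 = 0.73·200^α.
Setting u(167) equal to that: 167^α = 0.73·200^α ⇒ (167/200)^α = 0.73.
Taking logs: α·ln(167/200) = ln(0.73), so α = -0.314711 / -0.180324 ≈ 1.745.

α ≈ 1.745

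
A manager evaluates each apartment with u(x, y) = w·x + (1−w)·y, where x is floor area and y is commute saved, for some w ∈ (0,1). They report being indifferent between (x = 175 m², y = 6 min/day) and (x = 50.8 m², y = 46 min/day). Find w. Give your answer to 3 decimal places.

u(175,6) = u(50.8,46) means w·175 + (1−w)·6 = w·50.8 + (1−w)·46.
Rearranging, 124.2·w − 40·(1−w) = 0.
Hence w = 40/(124.2+40) = 40/164.2 = 0.244.

w = 0.244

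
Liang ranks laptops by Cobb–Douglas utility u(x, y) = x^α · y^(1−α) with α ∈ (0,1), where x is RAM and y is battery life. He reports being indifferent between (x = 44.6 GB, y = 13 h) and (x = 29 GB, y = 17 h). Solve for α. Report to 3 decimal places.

α ≈ 0.384

Set the two utilities equal: 44.6^α·13^(1−α) = 29^α·17^(1−α).
(44.6/29)^α = (17/13)^(1−α); take logs: α·ln(44.6/29) = (1−α)·ln(17/13), i.e. α·0.430438 = (1−α)·0.268264.
Thus α·(0.698702) = 0.268264, so α = 0.268264/0.698702 ≈ 0.384.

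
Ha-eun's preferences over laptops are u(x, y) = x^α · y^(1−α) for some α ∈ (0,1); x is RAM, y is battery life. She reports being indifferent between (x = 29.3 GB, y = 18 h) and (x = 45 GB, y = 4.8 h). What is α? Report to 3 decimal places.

α ≈ 0.755

The Cobb–Douglas utilities coincide, so 29.3^α·18^(1−α) = 45^α·4.8^(1−α).
Rearrange to (29.3/45)^α = (4.8/18)^(1−α) and take logs: α·-0.429075 = (1−α)·-1.321756.
So α/(1−α) = (-1.321756)/(-0.429075) = 3.080478, and α = 3.080478/4.080478 ≈ 0.755.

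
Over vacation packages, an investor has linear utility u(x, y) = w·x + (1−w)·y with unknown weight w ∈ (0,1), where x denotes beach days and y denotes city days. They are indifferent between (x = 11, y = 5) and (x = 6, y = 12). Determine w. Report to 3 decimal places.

w = 0.583

u(11,5) = u(6,12) means w·11 + (1−w)·5 = w·6 + (1−w)·12.
Collecting terms: w·5 = (1−w)·7.
The marginal rate of substitution is 7/5, so w = 7/(5+7) = 0.583.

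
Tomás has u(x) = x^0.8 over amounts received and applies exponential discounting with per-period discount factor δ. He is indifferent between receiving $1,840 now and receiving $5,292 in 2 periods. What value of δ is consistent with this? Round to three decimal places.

δ ≈ 0.655

Equating discounted utilities: u(1840) = δ^2·u(5292) ⇒ δ^2 = u(1840)/u(5292).
With u(x) = x^0.8: δ^2 = 1840^0.8/5292^0.8 = (1840/5292)^0.8 = 0.42950.
Hence δ = (0.42950)^(1/2) = 0.65536.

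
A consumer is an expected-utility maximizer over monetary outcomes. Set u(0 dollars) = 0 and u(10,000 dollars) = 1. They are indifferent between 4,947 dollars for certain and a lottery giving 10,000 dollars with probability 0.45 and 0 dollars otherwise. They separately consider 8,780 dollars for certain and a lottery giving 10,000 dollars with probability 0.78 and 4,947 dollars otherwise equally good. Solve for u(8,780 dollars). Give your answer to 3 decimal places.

From the first indifference, u(4,947 dollars) = 0.45·u(10,000 dollars) + 0.55·u(0 dollars) = 0.45·1 + 0.55·0 = 0.45.
Then u(8,780 dollars) = 0.78·u(10,000 dollars) + 0.22·u(4,947 dollars) = 0.78·1.00 + 0.22·0.45 = 0.8790.

0.879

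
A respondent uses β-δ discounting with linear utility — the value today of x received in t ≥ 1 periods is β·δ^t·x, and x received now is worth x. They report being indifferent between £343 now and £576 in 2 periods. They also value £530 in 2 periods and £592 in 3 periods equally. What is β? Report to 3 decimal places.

β ≈ 0.743

Both payoffs in the second observation are in the future, so β drops out: δ^2·530 = δ^3·592 ⇒ δ = 530/592 = 0.89527.
Now use the now-vs-future pair: 343 = β·δ^2·576 gives β = 343/(0.80151·576) ≈ 0.743.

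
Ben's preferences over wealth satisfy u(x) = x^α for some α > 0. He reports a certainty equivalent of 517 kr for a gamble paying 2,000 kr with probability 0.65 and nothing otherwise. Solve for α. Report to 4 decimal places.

α ≈ 0.3184

The lottery's expected utility is 0.65·u(2000) + 0.35·u(0) = 0.65·2000^α (since u(0) = 0 for α > 0).
Indifference: 517^α = 0.65·2000^α, so (517/2000)^α = 0.65.
Taking logs: α·ln(517/2000) = ln(0.65), so α = -0.4307829 / -1.3528596 ≈ 0.3184.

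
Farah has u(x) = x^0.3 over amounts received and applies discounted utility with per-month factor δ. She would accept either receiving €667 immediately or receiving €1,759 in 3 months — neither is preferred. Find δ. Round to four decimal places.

δ ≈ 0.9076

Equating discounted utilities: u(667) = δ^3·u(1759) ⇒ δ^3 = u(667)/u(1759).
Since u(x) = x^0.3, δ^3 = (667/1759)^0.3 = 0.37919^0.3 = 0.74758.
So δ = 0.74758^(1/3) ≈ 0.9076.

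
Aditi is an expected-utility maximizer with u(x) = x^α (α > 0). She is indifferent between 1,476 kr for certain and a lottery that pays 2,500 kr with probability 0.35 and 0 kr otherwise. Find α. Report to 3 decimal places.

α ≈ 1.992

EU(lottery) = 0.35·2500^α + 0.65·0 = 0.35·2500^α.
Setting u(1476) equal to that: 1476^α = 0.35·2500^α ⇒ (1476/2500)^α = 0.35.
Take logs: α = ln 0.35 / ln(1476/2500) ≈ 1.99224.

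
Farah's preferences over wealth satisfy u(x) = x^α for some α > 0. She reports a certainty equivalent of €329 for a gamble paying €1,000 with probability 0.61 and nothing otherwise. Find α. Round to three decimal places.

Since u(0) = 0, the lottery's EU is 0.61·1000^α.
Equating: 329^α = 0.61·1000^α, i.e. 0.3290^α = 0.61.
α = ln(0.61) / ln(329/1000) = -0.494296/-1.111698 ≈ 0.445.

α ≈ 0.445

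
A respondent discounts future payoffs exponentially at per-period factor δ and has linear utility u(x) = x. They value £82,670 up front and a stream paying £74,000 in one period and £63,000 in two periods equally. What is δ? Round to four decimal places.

δ ≈ 0.7000

Present value of the stream is 74000·δ + 63000·δ². Indifference gives 74000δ + 63000δ² = 82670.
Rearranged: 63000δ² + 74000δ − 82670 = 0.
The positive root is δ = [−74000 + √(74000² + 4·63000·82670)] / (2·63000) = (−74000 + 162200.000)/126000 ≈ 0.7000.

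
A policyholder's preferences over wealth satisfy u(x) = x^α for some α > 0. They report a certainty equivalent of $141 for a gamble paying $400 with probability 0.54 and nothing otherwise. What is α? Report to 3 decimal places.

α ≈ 0.591

Since u(0) = 0, the lottery's EU is 0.54·400^α.
Equating: 141^α = 0.54·400^α, i.e. 0.3525^α = 0.54.
α = ln(0.54) / ln(141/400) = -0.616186/-1.042705 ≈ 0.591.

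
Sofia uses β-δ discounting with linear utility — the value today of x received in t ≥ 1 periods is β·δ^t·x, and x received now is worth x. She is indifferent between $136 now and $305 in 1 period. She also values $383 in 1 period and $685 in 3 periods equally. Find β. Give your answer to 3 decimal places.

Both payoffs in the second observation are in the future, so β drops out: δ^1·383 = δ^3·685 ⇒ δ^2 = 383/685 = 0.55912, so δ = 0.74775.
The first indifference: 136 = β·δ·305, so β = 136/(δ·305) = 136/(0.74775·305) ≈ 0.596.

β ≈ 0.596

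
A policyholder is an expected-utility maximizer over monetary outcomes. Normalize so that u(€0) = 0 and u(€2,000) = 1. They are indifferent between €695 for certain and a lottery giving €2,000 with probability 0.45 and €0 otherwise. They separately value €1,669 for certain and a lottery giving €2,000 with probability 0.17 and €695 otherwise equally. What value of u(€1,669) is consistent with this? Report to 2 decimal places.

The first gamble pins u(€695): it must equal 0.45·1 + 0.55·0 = 0.45.
Then u(€1,669) = 0.17·u(€2,000) + 0.83·u(€695) = 0.17·1.00 + 0.83·0.45 = 0.5435.

0.54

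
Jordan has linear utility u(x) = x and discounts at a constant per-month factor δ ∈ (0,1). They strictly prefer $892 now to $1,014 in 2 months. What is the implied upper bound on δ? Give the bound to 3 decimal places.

Comparing present values: 892 > δ^2·1014.
Hence δ^2 < 892/1014 = 0.87968, and x ↦ x^(1/2) is increasing on (0,∞).
δ < 0.87968^(1/2) = 0.938.

δ < 0.938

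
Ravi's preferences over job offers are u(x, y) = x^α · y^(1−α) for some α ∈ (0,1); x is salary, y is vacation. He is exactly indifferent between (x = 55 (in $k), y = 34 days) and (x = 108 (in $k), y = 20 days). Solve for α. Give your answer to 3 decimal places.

α ≈ 0.440

Set the two utilities equal: 55^α·34^(1−α) = 108^α·20^(1−α).
Taking logs: α·ln 55 + (1−α)·ln 34 = α·ln 108 + (1−α)·ln 20, i.e. α·-0.674798 = (1−α)·-0.530628.
With A = -0.674798 and B = -0.530628: α·A = (1−α)·B, so α = B/(A+B) = -0.530628/-1.205426 ≈ 0.440.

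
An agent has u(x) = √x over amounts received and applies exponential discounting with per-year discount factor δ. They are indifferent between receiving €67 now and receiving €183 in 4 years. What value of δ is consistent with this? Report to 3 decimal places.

δ ≈ 0.882

Equating discounted utilities: u(67) = δ^4·u(183) ⇒ δ^4 = u(67)/u(183).
With u(x) = √x: δ^4 = √67/√183 = √(67/183) = 0.60508.
Taking the 4th root: δ = 0.60508^(1/4) ≈ 0.882.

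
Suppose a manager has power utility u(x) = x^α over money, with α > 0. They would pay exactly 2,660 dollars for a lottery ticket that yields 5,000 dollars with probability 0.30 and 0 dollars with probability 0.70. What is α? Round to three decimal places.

EU(lottery) = 0.30·5000^α + 0.70·0 = 0.30·5000^α.
Indifference: 2660^α = 0.30·5000^α, so (2660/5000)^α = 0.30.
Take logs: α = ln 0.30 / ln(2660/5000) ≈ 1.90770.

α ≈ 1.908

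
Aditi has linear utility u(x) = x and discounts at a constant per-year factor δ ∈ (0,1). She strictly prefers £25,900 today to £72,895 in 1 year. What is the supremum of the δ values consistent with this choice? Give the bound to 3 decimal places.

Comparing present values: 25900 > δ·72895.
Dividing through by 72895 gives δ < 0.35531.

δ < 0.355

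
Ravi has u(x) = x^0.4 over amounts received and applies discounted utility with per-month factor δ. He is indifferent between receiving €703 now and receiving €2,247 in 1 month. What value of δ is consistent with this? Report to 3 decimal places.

δ ≈ 0.628

Indifference means u(703) = δ · u(2247), so δ = u(703)/u(2247).
With u(x) = x^0.4: δ = 703^0.4/2247^0.4 = (703/2247)^0.4 = 0.62826.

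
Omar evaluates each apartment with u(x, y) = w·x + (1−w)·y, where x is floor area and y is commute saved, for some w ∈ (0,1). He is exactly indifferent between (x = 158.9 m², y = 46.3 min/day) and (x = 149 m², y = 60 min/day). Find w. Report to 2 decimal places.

u(158.9,46.3) = u(149,60) means w·158.9 + (1−w)·46.3 = w·149 + (1−w)·60.
w·(158.9−149) = (1−w)·(60−46.3), i.e. w·9.9 = (1−w)·13.7.
So w/(1−w) = 13.7/9.9 = 1.3838, giving w = 13.7/(9.9+13.7) = 0.58.

w = 0.58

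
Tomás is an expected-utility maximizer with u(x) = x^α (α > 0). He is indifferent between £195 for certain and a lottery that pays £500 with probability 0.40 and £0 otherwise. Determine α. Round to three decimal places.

Since u(0) = 0, the lottery's EU is 0.40·500^α.
Indifference: 195^α = 0.40·500^α, so (195/500)^α = 0.40.
Take logs: α = ln 0.40 / ln(195/500) ≈ 0.97311.

α ≈ 0.973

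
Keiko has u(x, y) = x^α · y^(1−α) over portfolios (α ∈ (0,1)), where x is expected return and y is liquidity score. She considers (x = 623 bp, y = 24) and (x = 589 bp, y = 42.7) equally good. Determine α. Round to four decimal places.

Indifference: 623^α · 24^(1−α) = 589^α · 42.7^(1−α).
Rearrange to (623/589)^α = (42.7/24)^(1−α) and take logs: α·0.0561203 = (1−α)·0.5761451.
Thus α·(0.6322654) = 0.5761451, so α = 0.5761451/0.6322654 ≈ 0.9112.

α ≈ 0.9112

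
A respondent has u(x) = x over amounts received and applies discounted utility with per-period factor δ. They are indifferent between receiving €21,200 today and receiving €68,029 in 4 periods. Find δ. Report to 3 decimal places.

δ ≈ 0.747

Equating discounted utilities: u(21200) = δ^4·u(68029) ⇒ δ^4 = u(21200)/u(68029).
With u(x) = x: δ^4 = 21200/68029 = 0.31163.
Hence δ = (0.31163)^(1/4) = 0.74715.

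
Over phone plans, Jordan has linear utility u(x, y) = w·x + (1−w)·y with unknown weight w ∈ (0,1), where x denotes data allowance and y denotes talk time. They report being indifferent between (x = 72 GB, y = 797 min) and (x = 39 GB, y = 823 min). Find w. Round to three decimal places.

w = 0.441

u(72,797) = u(39,823) means w·72 + (1−w)·797 = w·39 + (1−w)·823.
Collecting terms: w·33 = (1−w)·26.
Hence w = 26/(33+26) = 26/59 = 0.441.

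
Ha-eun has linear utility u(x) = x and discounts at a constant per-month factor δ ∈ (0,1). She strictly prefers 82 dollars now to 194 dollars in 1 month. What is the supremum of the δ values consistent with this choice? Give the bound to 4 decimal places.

δ < 0.4227

Under u(x) = x this choice says 82 > δ·194.
So δ < 82/194 = 0.42268.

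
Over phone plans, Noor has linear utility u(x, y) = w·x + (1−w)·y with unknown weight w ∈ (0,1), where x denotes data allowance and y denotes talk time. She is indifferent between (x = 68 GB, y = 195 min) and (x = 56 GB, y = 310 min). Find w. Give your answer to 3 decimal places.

w = 0.906

Equating utilities: w·68 + (1−w)·195 = w·56 + (1−w)·310.
Rearranging, 12·w − 115·(1−w) = 0.
The marginal rate of substitution is 115/12, so w = 115/(12+115) = 0.906.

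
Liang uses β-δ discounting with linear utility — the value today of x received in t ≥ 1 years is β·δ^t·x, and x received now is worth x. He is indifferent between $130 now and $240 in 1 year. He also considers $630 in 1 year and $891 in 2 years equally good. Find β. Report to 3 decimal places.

β ≈ 0.766

From the later pair, β·δ^1·630 = β·δ^2·891; dividing through, δ = 630/891 = 0.70707.
Substituting δ into 130 = β·δ·240: β = 130/(169.697) ≈ 0.766.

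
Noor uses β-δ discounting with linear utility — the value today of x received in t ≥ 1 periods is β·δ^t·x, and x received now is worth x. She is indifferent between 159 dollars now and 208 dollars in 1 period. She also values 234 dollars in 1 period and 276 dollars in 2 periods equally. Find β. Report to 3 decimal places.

From the later pair, β·δ^1·234 = β·δ^2·276; dividing through, δ = 234/276 = 0.84783.
Substituting δ into 159 = β·δ·208: β = 159/(176.348) ≈ 0.902.

β ≈ 0.902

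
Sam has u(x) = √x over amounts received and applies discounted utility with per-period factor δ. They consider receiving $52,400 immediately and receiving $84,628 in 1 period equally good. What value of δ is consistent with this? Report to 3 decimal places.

δ ≈ 0.787

Indifference means u(52400) = δ · u(84628), so δ = u(52400)/u(84628).
With u(x) = √x: δ = √52400/√84628 = √(52400/84628) = 0.78688.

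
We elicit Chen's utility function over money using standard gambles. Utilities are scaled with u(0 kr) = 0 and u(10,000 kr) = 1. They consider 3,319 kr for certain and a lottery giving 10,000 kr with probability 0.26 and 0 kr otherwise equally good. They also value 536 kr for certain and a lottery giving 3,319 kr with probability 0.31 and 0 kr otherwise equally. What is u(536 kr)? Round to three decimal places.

From the first indifference, u(3,319 kr) = 0.26·u(10,000 kr) + 0.74·u(0 kr) = 0.26·1 + 0.74·0 = 0.26.
Then u(536 kr) = 0.31·u(3,319 kr) + 0.69·u(0 kr) = 0.31·0.26 + 0.69·0.00 = 0.0806.

0.081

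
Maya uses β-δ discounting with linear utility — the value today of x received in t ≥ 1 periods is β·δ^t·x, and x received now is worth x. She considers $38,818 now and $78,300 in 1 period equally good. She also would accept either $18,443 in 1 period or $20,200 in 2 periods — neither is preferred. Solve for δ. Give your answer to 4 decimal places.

Both payoffs in the second observation are in the future, so β drops out: δ^1·18443 = δ^2·20200 ⇒ δ = 18443/20200 = 0.91302.

δ ≈ 0.9130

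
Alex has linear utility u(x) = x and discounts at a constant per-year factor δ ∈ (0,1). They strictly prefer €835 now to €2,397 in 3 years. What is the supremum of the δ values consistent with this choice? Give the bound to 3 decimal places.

Comparing present values: 835 > δ^3·2397.
So δ^3 < 835/2397 = 0.34835; taking the cube root of both positive sides preserves the inequality.
δ < (835/2397)^(1/3) ≈ 0.704.

δ < 0.704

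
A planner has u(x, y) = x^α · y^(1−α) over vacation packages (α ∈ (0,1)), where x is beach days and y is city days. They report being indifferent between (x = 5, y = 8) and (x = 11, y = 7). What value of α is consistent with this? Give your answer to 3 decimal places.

Indifference: 5^α · 8^(1−α) = 11^α · 7^(1−α).
(5/11)^α = (7/8)^(1−α); take logs: α·ln(5/11) = (1−α)·ln(7/8), i.e. α·-0.788457 = (1−α)·-0.133531.
With A = -0.788457 and B = -0.133531: α·A = (1−α)·B, so α = B/(A+B) = -0.133531/-0.921988 ≈ 0.145.

α ≈ 0.145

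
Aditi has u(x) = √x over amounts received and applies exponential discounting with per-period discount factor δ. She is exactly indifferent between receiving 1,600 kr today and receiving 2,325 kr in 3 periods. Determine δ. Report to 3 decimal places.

δ ≈ 0.940

Indifference means u(1600) = δ^3 · u(2325), so δ^3 = u(1600)/u(2325).
With u(x) = √x: δ^3 = √1600/√2325 = √(1600/2325) = 0.82956.
Hence δ = (0.82956)^(1/3) = 0.93961.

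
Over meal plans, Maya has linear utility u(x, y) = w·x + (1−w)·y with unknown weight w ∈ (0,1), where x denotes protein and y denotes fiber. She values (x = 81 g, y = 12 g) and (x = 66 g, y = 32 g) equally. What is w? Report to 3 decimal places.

w = 0.571

Indifference: w·81 + (1−w)·12 = w·66 + (1−w)·32.
Rearranging, 15·w − 20·(1−w) = 0.
So w/(1−w) = 20/15 = 1.3333, giving w = 20/(15+20) = 0.571.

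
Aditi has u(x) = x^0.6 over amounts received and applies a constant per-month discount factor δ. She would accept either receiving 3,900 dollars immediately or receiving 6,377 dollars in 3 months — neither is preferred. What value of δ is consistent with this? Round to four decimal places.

Equating discounted utilities: u(3900) = δ^3·u(6377) ⇒ δ^3 = u(3900)/u(6377).
Since u(x) = x^0.6, δ^3 = (3900/6377)^0.6 = 0.61157^0.6 = 0.74451.
Hence δ = (0.74451)^(1/3) = 0.906337.

δ ≈ 0.9063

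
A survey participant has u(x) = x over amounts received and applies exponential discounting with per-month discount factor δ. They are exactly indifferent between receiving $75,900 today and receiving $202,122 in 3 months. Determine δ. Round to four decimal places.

Indifference means u(75900) = δ^3 · u(202122), so δ^3 = u(75900)/u(202122).
With u(x) = x: δ^3 = 75900/202122 = 0.37552.
So δ = 0.37552^(1/3) ≈ 0.7215.

δ ≈ 0.7215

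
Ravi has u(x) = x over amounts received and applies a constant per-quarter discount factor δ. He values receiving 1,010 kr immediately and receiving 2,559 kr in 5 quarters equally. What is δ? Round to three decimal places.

Indifference means u(1010) = δ^5 · u(2559), so δ^5 = u(1010)/u(2559).
With u(x) = x: δ^5 = 1010/2559 = 0.39469.
Hence δ = (0.39469)^(1/5) = 0.83033.

δ ≈ 0.830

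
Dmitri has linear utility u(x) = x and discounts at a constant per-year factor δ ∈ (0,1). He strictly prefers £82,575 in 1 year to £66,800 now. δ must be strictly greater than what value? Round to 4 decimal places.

Comparing present values: 66800 < δ·82575.
So δ > 66800/82575 = 0.80896.

δ > 0.8090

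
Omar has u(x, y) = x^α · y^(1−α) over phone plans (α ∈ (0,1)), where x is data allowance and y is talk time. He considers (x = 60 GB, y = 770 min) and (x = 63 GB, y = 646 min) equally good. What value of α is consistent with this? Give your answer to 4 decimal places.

The Cobb–Douglas utilities coincide, so 60^α·770^(1−α) = 63^α·646^(1−α).
Rearrange to (60/63)^α = (646/770)^(1−α) and take logs: α·-0.0487902 = (1−α)·-0.1755910.
With A = -0.0487902 and B = -0.1755910: α·A = (1−α)·B, so α = B/(A+B) = -0.1755910/-0.2243812 ≈ 0.7826.

α ≈ 0.7826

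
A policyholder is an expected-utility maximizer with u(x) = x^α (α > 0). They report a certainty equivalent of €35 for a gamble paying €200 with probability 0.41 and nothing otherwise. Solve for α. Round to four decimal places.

Since u(0) = 0, the lottery's EU is 0.41·200^α.
Setting u(35) equal to that: 35^α = 0.41·200^α ⇒ (35/200)^α = 0.41.
Take logs: α = ln 0.41 / ln(35/200) ≈ 0.511540.

α ≈ 0.5115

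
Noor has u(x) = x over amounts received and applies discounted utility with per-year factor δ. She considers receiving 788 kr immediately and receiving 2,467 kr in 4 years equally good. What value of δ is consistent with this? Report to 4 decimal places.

The payoff in 4 years is discounted by δ^4, so u(788) = δ^4·u(2467) and δ^4 = u(788)/u(2467).
With u(x) = x: δ^4 = 788/2467 = 0.31942.
So δ = 0.31942^(1/4) ≈ 0.7518.

δ ≈ 0.7518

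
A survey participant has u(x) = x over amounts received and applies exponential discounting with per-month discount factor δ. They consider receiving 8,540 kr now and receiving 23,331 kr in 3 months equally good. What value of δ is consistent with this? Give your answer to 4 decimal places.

δ ≈ 0.7153

Equating discounted utilities: u(8540) = δ^3·u(23331) ⇒ δ^3 = u(8540)/u(23331).
With u(x) = x: δ^3 = 8540/23331 = 0.36604.
Taking the cube root: δ = 0.36604^(1/3) ≈ 0.7153.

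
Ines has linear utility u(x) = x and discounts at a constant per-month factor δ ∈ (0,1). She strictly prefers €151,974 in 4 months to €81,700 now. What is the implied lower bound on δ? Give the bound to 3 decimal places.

The preference means 81700 < δ^4·151974.
So δ^4 > 81700/151974 = 0.53759; taking the 4th root of both positive sides preserves the inequality.
δ > 0.53759^(1/4) = 0.856.

δ > 0.856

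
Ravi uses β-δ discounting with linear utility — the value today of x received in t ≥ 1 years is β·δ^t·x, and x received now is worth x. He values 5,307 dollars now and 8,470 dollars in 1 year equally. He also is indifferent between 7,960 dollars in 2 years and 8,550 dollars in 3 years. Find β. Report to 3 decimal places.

Both payoffs in the second observation are in the future, so β drops out: δ^2·7960 = δ^3·8550 ⇒ δ = 7960/8550 = 0.93099.
Now use the now-vs-future pair: 5307 = β·δ·8470 gives β = 5307/(0.93099·8470) ≈ 0.673.

β ≈ 0.673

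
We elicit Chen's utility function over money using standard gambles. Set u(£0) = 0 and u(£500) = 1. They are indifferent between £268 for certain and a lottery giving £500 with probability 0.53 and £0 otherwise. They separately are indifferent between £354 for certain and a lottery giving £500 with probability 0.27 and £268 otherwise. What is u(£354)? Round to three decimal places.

0.657

The first gamble pins u(£268): it must equal 0.53·1 + 0.47·0 = 0.53.
Then u(£354) = 0.27·u(£500) + 0.73·u(£268) = 0.27·1.00 + 0.73·0.53 = 0.6569.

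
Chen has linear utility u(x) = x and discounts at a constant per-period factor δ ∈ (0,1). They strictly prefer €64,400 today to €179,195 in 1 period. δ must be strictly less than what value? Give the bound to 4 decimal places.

δ < 0.3594

Comparing present values: 64400 > δ·179195.
Dividing through by 179195 gives δ < 0.35939.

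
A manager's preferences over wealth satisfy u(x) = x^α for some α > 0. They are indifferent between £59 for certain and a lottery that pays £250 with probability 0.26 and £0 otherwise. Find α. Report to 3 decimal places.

The lottery's expected utility is 0.26·u(250) + 0.74·u(0) = 0.26·250^α (since u(0) = 0 for α > 0).
Equating: 59^α = 0.26·250^α, i.e. 0.2360^α = 0.26.
Taking logs: α·ln(59/250) = ln(0.26), so α = -1.347074 / -1.443923 ≈ 0.933.

α ≈ 0.933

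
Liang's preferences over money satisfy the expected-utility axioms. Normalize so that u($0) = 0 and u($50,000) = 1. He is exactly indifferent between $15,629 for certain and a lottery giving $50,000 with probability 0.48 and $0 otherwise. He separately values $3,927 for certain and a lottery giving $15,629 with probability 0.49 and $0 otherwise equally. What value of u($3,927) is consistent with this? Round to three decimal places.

First, u($15,629) = 0.48·u($50,000) + 0.52·u($0) = 0.48.
The second indifference gives u($3,927) = 0.49·u($15,629) + 0.51·u($0) = 0.49·0.48 + 0.51·0.00 = 0.2352.

0.235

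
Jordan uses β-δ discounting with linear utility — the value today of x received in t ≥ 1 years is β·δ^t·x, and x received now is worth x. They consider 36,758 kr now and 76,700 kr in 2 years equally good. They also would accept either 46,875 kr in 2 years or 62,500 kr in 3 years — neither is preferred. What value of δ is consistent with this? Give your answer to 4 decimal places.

δ ≈ 0.7500

From the later pair, β·δ^2·46875 = β·δ^3·62500; dividing through, δ = 46875/62500 = 0.75000.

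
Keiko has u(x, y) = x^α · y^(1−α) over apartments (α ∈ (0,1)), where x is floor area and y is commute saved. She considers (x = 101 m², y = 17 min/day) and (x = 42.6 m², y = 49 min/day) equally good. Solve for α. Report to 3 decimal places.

α ≈ 0.551

Indifference: 101^α · 17^(1−α) = 42.6^α · 49^(1−α).
(101/42.6)^α = (49/17)^(1−α); take logs: α·ln(101/42.6) = (1−α)·ln(49/17), i.e. α·0.863266 = (1−α)·1.058607.
So α/(1−α) = (1.058607)/(0.863266) = 1.226281, and α = 1.226281/2.226281 ≈ 0.551.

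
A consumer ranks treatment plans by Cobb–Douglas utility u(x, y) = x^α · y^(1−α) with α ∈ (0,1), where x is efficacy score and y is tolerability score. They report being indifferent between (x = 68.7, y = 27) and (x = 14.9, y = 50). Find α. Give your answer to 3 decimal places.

α ≈ 0.287

Indifference: 68.7^α · 27^(1−α) = 14.9^α · 50^(1−α).
Rearrange to (68.7/14.9)^α = (50/27)^(1−α) and take logs: α·1.528388 = (1−α)·0.616186.
With A = 1.528388 and B = 0.616186: α·A = (1−α)·B, so α = B/(A+B) = 0.616186/2.144574 ≈ 0.287.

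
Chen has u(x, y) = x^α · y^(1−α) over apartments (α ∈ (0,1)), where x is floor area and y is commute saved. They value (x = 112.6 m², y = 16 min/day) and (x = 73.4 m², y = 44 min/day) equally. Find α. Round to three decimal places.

The Cobb–Douglas utilities coincide, so 112.6^α·16^(1−α) = 73.4^α·44^(1−α).
(112.6/73.4)^α = (44/16)^(1−α); take logs: α·ln(112.6/73.4) = (1−α)·ln(44/16), i.e. α·0.427918 = (1−α)·1.011601.
Thus α·(1.439519) = 1.011601, so α = 1.011601/1.439519 ≈ 0.703.

α ≈ 0.703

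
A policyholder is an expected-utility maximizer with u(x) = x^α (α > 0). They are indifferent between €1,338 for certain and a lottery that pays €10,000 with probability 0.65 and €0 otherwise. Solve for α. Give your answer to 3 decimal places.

α ≈ 0.214

EU(lottery) = 0.65·10000^α + 0.35·0 = 0.65·10000^α.
Equating: 1338^α = 0.65·10000^α, i.e. 0.1338^α = 0.65.
Take logs: α = ln 0.65 / ln(1338/10000) ≈ 0.21417.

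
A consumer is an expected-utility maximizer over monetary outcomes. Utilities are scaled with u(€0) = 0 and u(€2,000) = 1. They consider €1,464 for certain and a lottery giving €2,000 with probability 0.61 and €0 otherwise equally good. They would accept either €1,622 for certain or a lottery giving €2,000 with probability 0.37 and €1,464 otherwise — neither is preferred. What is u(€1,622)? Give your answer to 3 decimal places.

0.754

The first gamble pins u(€1,464): it must equal 0.61·1 + 0.39·0 = 0.61.
The second indifference gives u(€1,622) = 0.37·u(€2,000) + 0.63·u(€1,464) = 0.37·1.00 + 0.63·0.61 = 0.7543.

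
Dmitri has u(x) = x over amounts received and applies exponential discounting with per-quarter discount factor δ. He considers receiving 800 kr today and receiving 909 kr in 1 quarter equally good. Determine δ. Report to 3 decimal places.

Equating discounted utilities: u(800) = δ·u(909) ⇒ δ = u(800)/u(909).
With u(x) = x: δ = 800/909 = 0.88009.

δ ≈ 0.880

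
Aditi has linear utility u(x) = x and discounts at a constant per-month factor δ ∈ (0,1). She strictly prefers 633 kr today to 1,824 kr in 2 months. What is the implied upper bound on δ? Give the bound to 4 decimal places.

Under u(x) = x this choice says 633 > δ^2·1824.
Dividing by 1824: δ^2 < 0.34704. Both sides are positive, so the square root keeps the direction.
δ < 0.34704^(1/2) = 0.5891.

δ < 0.5891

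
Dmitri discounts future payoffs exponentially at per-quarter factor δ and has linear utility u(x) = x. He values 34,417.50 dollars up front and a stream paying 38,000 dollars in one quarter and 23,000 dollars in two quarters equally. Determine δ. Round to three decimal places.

The stream is worth 38000δ + 23000δ² today, so 38000δ + 23000δ² = 34417.50.
Rearranged: 23000δ² + 38000δ − 34417.50 = 0.
The positive root is δ = [−38000 + √(38000² + 4·23000·34417.50)] / (2·23000) = (−38000 + 67900.000)/46000 ≈ 0.650.

δ ≈ 0.650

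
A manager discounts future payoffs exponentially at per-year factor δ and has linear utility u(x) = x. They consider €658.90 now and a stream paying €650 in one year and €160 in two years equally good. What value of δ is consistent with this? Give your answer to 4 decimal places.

Present value of the stream is 650·δ + 160·δ². Indifference gives 650δ + 160δ² = 658.90.
That is, 160δ² + 650δ − 658.90 = 0, a quadratic in δ.
By the quadratic formula (taking the positive root), δ = (−650 + √844196.00) / 320 ≈ 0.8400.

δ ≈ 0.8400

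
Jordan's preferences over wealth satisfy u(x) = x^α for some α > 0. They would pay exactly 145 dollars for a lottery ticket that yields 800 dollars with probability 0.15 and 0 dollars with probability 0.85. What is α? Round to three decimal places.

α ≈ 1.111

EU(lottery) = 0.15·800^α + 0.85·0 = 0.15·800^α.
Setting u(145) equal to that: 145^α = 0.15·800^α ⇒ (145/800)^α = 0.15.
Take logs: α = ln 0.15 / ln(145/800) ≈ 1.11081.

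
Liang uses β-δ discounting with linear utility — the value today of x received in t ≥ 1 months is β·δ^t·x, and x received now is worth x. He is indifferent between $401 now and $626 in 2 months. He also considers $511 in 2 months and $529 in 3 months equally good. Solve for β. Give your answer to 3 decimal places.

The second indifference involves only future payoffs, so β cancels: β·δ^2·511 = β·δ^3·529, giving δ = 511/529 = 0.96597.
The first indifference: 401 = β·δ^2·626, so β = 401/(δ^2·626) = 401/(0.93310·626) ≈ 0.686.

β ≈ 0.686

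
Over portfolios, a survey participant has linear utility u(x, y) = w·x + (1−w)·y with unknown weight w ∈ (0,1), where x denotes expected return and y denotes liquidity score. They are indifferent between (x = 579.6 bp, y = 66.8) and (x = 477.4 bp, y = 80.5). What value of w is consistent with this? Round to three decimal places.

u(579.6,66.8) = u(477.4,80.5) means w·579.6 + (1−w)·66.8 = w·477.4 + (1−w)·80.5.
w·(579.6−477.4) = (1−w)·(80.5−66.8), i.e. w·102.2 = (1−w)·13.7.
So w/(1−w) = 13.7/102.2 = 0.1341, giving w = 13.7/(102.2+13.7) = 0.118.

w = 0.118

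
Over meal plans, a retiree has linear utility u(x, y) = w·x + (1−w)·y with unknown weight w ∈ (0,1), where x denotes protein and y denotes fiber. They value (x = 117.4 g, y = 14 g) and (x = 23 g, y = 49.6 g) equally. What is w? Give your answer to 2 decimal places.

w = 0.27

u(117.4,14) = u(23,49.6) means w·117.4 + (1−w)·14 = w·23 + (1−w)·49.6.
Rearranging, 94.4·w − 35.6·(1−w) = 0.
The marginal rate of substitution is 35.6/94.4, so w = 35.6/(94.4+35.6) = 0.27.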